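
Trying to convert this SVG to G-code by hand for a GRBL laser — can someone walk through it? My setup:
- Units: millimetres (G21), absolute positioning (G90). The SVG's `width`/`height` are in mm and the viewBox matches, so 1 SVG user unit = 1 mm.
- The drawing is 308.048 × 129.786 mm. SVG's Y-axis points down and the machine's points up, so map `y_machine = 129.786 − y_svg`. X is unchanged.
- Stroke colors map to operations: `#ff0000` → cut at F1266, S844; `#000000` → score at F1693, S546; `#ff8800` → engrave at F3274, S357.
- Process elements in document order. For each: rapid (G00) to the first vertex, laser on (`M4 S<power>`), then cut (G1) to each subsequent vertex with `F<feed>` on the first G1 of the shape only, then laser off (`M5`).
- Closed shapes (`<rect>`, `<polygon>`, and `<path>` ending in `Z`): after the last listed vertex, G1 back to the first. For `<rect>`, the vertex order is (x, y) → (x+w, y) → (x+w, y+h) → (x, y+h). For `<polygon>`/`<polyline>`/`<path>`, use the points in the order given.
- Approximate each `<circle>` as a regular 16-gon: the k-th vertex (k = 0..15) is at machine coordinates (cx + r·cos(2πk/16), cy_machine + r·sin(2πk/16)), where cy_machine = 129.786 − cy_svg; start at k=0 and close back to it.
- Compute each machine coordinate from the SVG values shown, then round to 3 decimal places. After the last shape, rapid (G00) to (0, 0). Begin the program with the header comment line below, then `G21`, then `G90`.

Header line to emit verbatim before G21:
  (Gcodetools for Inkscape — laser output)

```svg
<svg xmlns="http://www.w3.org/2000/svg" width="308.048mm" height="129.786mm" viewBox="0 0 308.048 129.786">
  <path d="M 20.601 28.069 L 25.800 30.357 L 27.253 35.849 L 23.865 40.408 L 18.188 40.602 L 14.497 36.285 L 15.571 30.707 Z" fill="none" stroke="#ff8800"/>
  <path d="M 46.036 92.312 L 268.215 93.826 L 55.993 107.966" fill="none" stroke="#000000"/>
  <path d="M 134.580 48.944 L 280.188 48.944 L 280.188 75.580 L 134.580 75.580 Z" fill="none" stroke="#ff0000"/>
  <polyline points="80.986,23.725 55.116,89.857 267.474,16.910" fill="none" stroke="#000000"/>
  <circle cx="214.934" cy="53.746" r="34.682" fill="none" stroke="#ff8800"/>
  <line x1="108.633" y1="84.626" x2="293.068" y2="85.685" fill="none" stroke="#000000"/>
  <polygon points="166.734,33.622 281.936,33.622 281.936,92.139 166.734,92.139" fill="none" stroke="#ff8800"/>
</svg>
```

(Gcodetools for Inkscape — laser output)
G21
G90
G00 X20.601 Y101.717
M4 S357
G1 X25.800 Y99.429 F3274
G1 X27.253 Y93.937
G1 X23.865 Y89.378
G1 X18.188 Y89.184
G1 X14.497 Y93.501
G1 X15.571 Y99.079
G1 X20.601 Y101.717
M5
G00 X46.036 Y37.474
M4 S546
G1 X268.215 Y35.960 F1693
G1 X55.993 Y21.820
M5
G00 X134.580 Y80.842
M4 S844
G1 X280.188 Y80.842 F1266
G1 X280.188 Y54.206
G1 X134.580 Y54.206
G1 X134.580 Y80.842
M5
G00 X80.986 Y106.061
M4 S546
G1 X55.116 Y39.929 F1693
G1 X267.474 Y112.876
M5
G00 X249.616 Y76.040
M4 S357
G1 X246.976 Y89.312 F3274
G1 X239.458 Y100.564
G1 X228.206 Y108.082
G1 X214.934 Y110.722
G1 X201.662 Y108.082
G1 X190.410 Y100.564
G1 X182.892 Y89.312
G1 X180.252 Y76.040
G1 X182.892 Y62.768
G1 X190.410 Y51.516
G1 X201.662 Y43.998
G1 X214.934 Y41.358
G1 X228.206 Y43.998
G1 X239.458 Y51.516
G1 X246.976 Y62.768
G1 X249.616 Y76.040
M5
G00 X108.633 Y45.160
M4 S546
G1 X293.068 Y44.101 F1693
M5
G00 X166.734 Y96.164
M4 S357
G1 X281.936 Y96.164 F3274
G1 X281.936 Y37.647
G1 X166.734 Y37.647
G1 X166.734 Y96.164
M5
G00 X0.000 Y0.000

1 u = 1 mm; y_m = 129.786 − y.

[1] `<path>` regular polygon, #ff8800→engrave S357 F3274: (20.601,101.717) → (25.800,99.429) → (27.253,93.937) → (23.865,89.378) → (18.188,89.184) → (14.497,93.501) → (15.571,99.079) → (20.601,101.717) (closed)

[2] `<path>` open polyline, #000000→score S546 F1693: (46.036,37.474) → (268.215,35.960) → (55.993,21.820)

[3] `<path>` rectangle, #ff0000→cut S844 F1266: (134.580,80.842) → (280.188,80.842) → (280.188,54.206) → (134.580,54.206) → (134.580,80.842) (closed)

[4] `<polyline>` open polyline, #000000→score S546 F1693: (80.986,106.061) → (55.116,39.929) → (267.474,112.876)

[5] `<circle>` circle, #ff8800→engrave S357 F3274: (249.616,76.040) → (246.976,89.312) → (239.458,100.564) → (228.206,108.082) → (214.934,110.722) → (201.662,108.082) → (190.410,100.564) → (182.892,89.312) → (180.252,76.040) → (182.892,62.768) → (190.410,51.516) → (201.662,43.998) → (214.934,41.358) → (228.206,43.998) → (239.458,51.516) → (246.976,62.768) → (249.616,76.040) (closed)

[6] `<line>` line segment, #000000→score S546 F1693: (108.633,45.160) → (293.068,44.101)

[7] `<polygon>` rectangle, #ff8800→engrave S357 F3274: (166.734,96.164) → (281.936,96.164) → (281.936,37.647) → (166.734,37.647) → (166.734,96.164) (closed)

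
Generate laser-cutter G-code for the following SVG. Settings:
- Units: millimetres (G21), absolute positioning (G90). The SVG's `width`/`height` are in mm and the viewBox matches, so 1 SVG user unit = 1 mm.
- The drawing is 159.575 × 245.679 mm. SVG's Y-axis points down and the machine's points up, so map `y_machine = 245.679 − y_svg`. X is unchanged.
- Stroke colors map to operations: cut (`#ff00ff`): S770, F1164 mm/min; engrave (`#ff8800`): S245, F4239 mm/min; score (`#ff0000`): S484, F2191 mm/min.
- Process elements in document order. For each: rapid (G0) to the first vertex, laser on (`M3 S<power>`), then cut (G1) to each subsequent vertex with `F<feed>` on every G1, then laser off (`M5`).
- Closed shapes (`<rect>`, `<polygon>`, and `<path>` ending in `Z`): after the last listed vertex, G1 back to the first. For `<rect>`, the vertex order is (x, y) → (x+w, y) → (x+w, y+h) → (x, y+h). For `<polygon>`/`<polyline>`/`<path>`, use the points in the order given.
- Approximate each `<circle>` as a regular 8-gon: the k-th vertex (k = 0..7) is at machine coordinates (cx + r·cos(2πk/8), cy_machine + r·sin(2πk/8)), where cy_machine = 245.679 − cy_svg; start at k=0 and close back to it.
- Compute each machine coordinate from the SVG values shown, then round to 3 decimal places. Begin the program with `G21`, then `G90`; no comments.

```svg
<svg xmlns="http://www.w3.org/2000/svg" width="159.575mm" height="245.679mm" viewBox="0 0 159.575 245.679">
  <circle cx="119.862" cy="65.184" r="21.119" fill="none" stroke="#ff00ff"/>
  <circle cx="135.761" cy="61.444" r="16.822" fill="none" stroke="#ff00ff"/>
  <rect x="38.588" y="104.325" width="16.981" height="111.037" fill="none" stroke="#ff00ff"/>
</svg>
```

G21
G90
G0 X140.981 Y180.495
M3 S770
G1 X134.795 Y195.428 F1164
G1 X119.862 Y201.614 F1164
G1 X104.929 Y195.428 F1164
G1 X98.743 Y180.495 F1164
G1 X104.929 Y165.562 F1164
G1 X119.862 Y159.376 F1164
G1 X134.795 Y165.562 F1164
G1 X140.981 Y180.495 F1164
M5
G0 X152.583 Y184.235
M3 S770
G1 X147.656 Y196.130 F1164
G1 X135.761 Y201.057 F1164
G1 X123.866 Y196.130 F1164
G1 X118.939 Y184.235 F1164
G1 X123.866 Y172.340 F1164
G1 X135.761 Y167.413 F1164
G1 X147.656 Y172.340 F1164
G1 X152.583 Y184.235 F1164
M5
G0 X38.588 Y141.354
M3 S770
G1 X55.569 Y141.354 F1164
G1 X55.569 Y30.317 F1164
G1 X38.588 Y30.317 F1164
G1 X38.588 Y141.354 F1164
M5

1 u = 1 mm; y_m = 245.679 − y.

[1] `<circle>` circle, #ff00ff→cut S770 F1164: (140.981,180.495) → (134.795,195.428) → (119.862,201.614) → (104.929,195.428) → (98.743,180.495) → (104.929,165.562) → (119.862,159.376) → (134.795,165.562) → (140.981,180.495) (closed)

[2] `<circle>` circle, #ff00ff→cut S770 F1164: (152.583,184.235) → (147.656,196.130) → (135.761,201.057) → (123.866,196.130) → (118.939,184.235) → (123.866,172.340) → (135.761,167.413) → (147.656,172.340) → (152.583,184.235) (closed)

[3] `<rect>` rectangle, #ff00ff→cut S770 F1164: (38.588,141.354) → (55.569,141.354) → (55.569,30.317) → (38.588,30.317) → (38.588,141.354) (closed)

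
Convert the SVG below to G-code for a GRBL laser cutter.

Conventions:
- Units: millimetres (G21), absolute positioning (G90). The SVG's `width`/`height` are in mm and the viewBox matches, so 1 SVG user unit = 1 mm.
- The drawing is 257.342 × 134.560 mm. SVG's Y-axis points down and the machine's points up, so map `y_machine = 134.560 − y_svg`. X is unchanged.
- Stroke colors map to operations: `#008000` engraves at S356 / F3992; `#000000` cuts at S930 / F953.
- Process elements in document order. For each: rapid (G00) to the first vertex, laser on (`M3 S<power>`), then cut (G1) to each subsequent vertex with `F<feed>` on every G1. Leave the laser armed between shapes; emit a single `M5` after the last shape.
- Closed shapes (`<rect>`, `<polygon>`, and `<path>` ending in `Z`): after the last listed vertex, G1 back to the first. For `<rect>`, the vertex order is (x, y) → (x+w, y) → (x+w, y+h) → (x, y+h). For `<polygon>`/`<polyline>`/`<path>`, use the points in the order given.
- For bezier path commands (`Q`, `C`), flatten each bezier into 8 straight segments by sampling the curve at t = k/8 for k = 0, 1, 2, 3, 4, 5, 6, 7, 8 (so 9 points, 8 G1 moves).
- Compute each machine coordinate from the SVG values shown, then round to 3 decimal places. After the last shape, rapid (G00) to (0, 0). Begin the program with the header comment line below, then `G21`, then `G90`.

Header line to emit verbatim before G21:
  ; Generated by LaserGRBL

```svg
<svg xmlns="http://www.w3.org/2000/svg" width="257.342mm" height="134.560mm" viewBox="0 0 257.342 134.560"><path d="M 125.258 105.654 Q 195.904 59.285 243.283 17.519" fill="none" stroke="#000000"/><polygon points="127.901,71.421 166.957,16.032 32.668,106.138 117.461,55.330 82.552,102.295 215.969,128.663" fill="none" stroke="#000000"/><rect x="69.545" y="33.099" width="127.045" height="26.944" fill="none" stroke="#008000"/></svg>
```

; Generated by LaserGRBL
G21
G90
G00 X125.258 Y28.906
M3 S930
G1 X142.556 Y40.426 F953
G1 X159.127 Y51.803 F953
G1 X174.971 Y63.035 F953
G1 X190.087 Y74.124 F953
G1 X204.477 Y85.069 F953
G1 X218.139 Y95.870 F953
G1 X231.075 Y106.528 F953
G1 X243.283 Y117.041 F953
G00 X127.901 Y63.139
M3 S930
G1 X166.957 Y118.528 F953
G1 X32.668 Y28.422 F953
G1 X117.461 Y79.230 F953
G1 X82.552 Y32.265 F953
G1 X215.969 Y5.897 F953
G1 X127.901 Y63.139 F953
G00 X69.545 Y101.461
M3 S356
G1 X196.590 Y101.461 F3992
G1 X196.590 Y74.517 F3992
G1 X69.545 Y74.517 F3992
G1 X69.545 Y101.461 F3992
M5
G00 X0.000 Y0.000

viewBox `0 0 257.342 134.560` with mm width/height → 1 unit = 1 mm. Flip: y_m = 134.560 − y_svg.

**Shape 1** — `<path>` quadratic bezier, stroke `#000000` → cut (S930, F953). Control points (SVG): P0=(125.258,105.654), P1=(195.904,59.285), P2=(243.283,17.519); sampled at t=k/8. Machine vertices: (125.258,28.906) → (142.556,40.426) → (159.127,51.803) → (174.971,63.035) → (190.087,74.124) → (204.477,85.069) → (218.139,95.870) → (231.075,106.528) → (243.283,117.041). Open path.

**Shape 2** — `<polygon>` closed polygon, stroke `#000000` → cut (S930, F953). Machine vertices: (127.901,63.139) → (166.957,118.528) → (32.668,28.422) → (117.461,79.230) → (82.552,32.265) → (215.969,5.897) → (127.901,63.139). Closed: final G1 returns to the first vertex.

**Shape 3** — `<rect>` rectangle, stroke `#008000` → engrave (S356, F3992). Machine vertices: (69.545,101.461) → (196.590,101.461) → (196.590,74.517) → (69.545,74.517) → (69.545,101.461). Closed: final G1 returns to the first vertex.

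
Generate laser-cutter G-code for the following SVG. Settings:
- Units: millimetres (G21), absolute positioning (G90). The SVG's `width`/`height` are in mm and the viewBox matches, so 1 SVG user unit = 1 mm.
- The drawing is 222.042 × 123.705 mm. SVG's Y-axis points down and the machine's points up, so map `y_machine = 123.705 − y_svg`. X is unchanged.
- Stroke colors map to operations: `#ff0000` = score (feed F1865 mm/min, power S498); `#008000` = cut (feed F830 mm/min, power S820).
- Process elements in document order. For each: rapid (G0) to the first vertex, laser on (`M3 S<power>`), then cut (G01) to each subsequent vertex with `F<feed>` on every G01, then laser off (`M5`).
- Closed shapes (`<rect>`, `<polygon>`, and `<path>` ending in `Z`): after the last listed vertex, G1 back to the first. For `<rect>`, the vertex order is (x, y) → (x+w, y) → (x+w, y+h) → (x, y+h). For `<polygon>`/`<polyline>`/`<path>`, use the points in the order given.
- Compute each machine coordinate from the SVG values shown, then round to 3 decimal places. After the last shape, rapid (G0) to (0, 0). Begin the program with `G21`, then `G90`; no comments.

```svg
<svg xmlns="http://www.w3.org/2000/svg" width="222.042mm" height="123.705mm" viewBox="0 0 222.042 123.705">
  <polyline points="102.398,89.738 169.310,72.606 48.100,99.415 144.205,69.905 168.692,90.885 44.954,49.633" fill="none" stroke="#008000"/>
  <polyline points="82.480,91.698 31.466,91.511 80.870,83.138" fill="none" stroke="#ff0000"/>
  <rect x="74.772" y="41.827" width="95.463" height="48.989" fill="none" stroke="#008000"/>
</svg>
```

G21
G90
G0 X102.398 Y33.967
M3 S820
G01 X169.310 Y51.099 F830
G01 X48.100 Y24.290 F830
G01 X144.205 Y53.800 F830
G01 X168.692 Y32.820 F830
G01 X44.954 Y74.072 F830
M5
G0 X82.480 Y32.007
M3 S498
G01 X31.466 Y32.194 F1865
G01 X80.870 Y40.567 F1865
M5
G0 X74.772 Y81.878
M3 S820
G01 X170.235 Y81.878 F830
G01 X170.235 Y32.889 F830
G01 X74.772 Y32.889 F830
G01 X74.772 Y81.878 F830
M5
G0 X0.000 Y0.000

Since the viewBox matches the mm dimensions, user units are millimetres directly. The only transform is the Y-flip y_m = 123.705 − y_svg.

Shape 1 is a open polyline drawn with `<polyline>`. Its stroke #008000 means cut at S820, F830. After flipping Y the toolpath is (102.398,33.967) → (169.310,51.099) → (48.100,24.290) → (144.205,53.800) → (168.692,32.820) → (44.954,74.072).

Shape 2 is a open polyline drawn with `<polyline>`. Its stroke #ff0000 means score at S498, F1865. After flipping Y the toolpath is (82.480,32.007) → (31.466,32.194) → (80.870,40.567).

Shape 3 is a rectangle drawn with `<rect>`. Its stroke #008000 means cut at S820, F830. After flipping Y the toolpath is (74.772,81.878) → (170.235,81.878) → (170.235,32.889) → (74.772,32.889) → (74.772,81.878), returning to the start.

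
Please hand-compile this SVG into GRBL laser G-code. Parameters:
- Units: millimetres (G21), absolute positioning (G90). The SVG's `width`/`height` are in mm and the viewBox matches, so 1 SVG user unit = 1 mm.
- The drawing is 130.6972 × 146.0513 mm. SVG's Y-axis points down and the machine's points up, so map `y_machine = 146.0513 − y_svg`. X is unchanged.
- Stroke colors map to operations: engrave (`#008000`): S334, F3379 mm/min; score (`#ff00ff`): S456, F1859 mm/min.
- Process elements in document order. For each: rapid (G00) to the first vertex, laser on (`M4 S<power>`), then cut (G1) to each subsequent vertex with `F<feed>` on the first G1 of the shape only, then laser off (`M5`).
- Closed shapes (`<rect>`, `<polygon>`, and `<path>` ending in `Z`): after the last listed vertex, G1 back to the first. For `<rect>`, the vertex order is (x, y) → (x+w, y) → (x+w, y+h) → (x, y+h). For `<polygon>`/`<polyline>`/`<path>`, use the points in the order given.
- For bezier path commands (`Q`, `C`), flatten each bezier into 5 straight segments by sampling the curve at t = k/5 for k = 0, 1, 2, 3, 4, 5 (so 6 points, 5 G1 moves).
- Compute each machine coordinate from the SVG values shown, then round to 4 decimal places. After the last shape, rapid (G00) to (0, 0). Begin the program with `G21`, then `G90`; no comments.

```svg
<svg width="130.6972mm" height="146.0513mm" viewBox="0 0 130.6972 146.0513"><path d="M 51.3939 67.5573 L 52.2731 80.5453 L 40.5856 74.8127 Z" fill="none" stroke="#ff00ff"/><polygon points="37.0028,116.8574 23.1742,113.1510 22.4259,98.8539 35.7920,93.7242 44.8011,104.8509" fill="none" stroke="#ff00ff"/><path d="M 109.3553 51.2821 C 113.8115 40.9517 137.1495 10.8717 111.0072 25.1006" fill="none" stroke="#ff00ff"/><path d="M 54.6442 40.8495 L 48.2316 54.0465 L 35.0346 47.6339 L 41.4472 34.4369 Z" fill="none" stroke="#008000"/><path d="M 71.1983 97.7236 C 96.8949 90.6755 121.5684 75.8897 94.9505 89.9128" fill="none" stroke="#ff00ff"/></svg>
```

G21
G90
G00 X51.3939 Y78.4940
M4 S456
G1 X52.2731 Y65.5060 F1859
G1 X40.5856 Y71.2386
G1 X51.3939 Y78.4940
M5
G00 X37.0028 Y29.1939
M4 S456
G1 X23.1742 Y32.9003 F1859
G1 X22.4259 Y47.1974
G1 X35.7920 Y52.3271
G1 X44.8011 Y41.2004
G1 X37.0028 Y29.1939
M5
G00 X109.3553 Y94.7692
M4 S456
G1 X113.7479 Y102.8249 F1859
G1 X119.3908 Y112.5457
G1 X123.0026 Y120.8569
G1 X121.3018 Y124.6834
G1 X111.0072 Y120.9507
M5
G00 X54.6442 Y105.2018
M4 S334
G1 X48.2316 Y92.0048 F3379
G1 X35.0346 Y98.4174
G1 X41.4472 Y111.6144
G1 X54.6442 Y105.2018
M5
G00 X71.1983 Y48.3277
M4 S456
G1 X86.0913 Y53.1927 F1859
G1 X98.3260 Y58.1605
G1 X105.4893 Y61.4769
G1 X105.1684 Y61.3877
G1 X94.9505 Y56.1385
M5
G00 X0.0000 Y0.0000

viewBox `0 0 130.6972 146.0513` with mm width/height → 1 unit = 1 mm. Flip: y_m = 146.0513 − y_svg.

**Shape 1** — `<path>` regular polygon, stroke `#ff00ff` → score (S456, F1859). Machine vertices: (51.3939,78.4940) → (52.2731,65.5060) → (40.5856,71.2386) → (51.3939,78.4940). Closed: final G1 returns to the first vertex.

**Shape 2** — `<polygon>` regular polygon, stroke `#ff00ff` → score (S456, F1859). Machine vertices: (37.0028,29.1939) → (23.1742,32.9003) → (22.4259,47.1974) → (35.7920,52.3271) → (44.8011,41.2004) → (37.0028,29.1939). Closed: final G1 returns to the first vertex.

**Shape 3** — `<path>` cubic bezier, stroke `#ff00ff` → score (S456, F1859). Control points (SVG): P0=(109.3553,51.2821), P1=(113.8115,40.9517), P2=(137.1495,10.8717), P3=(111.0072,25.1006); sampled at t=k/5. Machine vertices: (109.3553,94.7692) → (113.7479,102.8249) → (119.3908,112.5457) → (123.0026,120.8569) → (121.3018,124.6834) → (111.0072,120.9507). Open path.

**Shape 4** — `<path>` regular polygon, stroke `#008000` → engrave (S334, F3379). Machine vertices: (54.6442,105.2018) → (48.2316,92.0048) → (35.0346,98.4174) → (41.4472,111.6144) → (54.6442,105.2018). Closed: final G1 returns to the first vertex.

**Shape 5** — `<path>` cubic bezier, stroke `#ff00ff` → score (S456, F1859). Control points (SVG): P0=(71.1983,97.7236), P1=(96.8949,90.6755), P2=(121.5684,75.8897), P3=(94.9505,89.9128); sampled at t=k/5. Machine vertices: (71.1983,48.3277) → (86.0913,53.1927) → (98.3260,58.1605) → (105.4893,61.4769) → (105.1684,61.3877) → (94.9505,56.1385). Open path.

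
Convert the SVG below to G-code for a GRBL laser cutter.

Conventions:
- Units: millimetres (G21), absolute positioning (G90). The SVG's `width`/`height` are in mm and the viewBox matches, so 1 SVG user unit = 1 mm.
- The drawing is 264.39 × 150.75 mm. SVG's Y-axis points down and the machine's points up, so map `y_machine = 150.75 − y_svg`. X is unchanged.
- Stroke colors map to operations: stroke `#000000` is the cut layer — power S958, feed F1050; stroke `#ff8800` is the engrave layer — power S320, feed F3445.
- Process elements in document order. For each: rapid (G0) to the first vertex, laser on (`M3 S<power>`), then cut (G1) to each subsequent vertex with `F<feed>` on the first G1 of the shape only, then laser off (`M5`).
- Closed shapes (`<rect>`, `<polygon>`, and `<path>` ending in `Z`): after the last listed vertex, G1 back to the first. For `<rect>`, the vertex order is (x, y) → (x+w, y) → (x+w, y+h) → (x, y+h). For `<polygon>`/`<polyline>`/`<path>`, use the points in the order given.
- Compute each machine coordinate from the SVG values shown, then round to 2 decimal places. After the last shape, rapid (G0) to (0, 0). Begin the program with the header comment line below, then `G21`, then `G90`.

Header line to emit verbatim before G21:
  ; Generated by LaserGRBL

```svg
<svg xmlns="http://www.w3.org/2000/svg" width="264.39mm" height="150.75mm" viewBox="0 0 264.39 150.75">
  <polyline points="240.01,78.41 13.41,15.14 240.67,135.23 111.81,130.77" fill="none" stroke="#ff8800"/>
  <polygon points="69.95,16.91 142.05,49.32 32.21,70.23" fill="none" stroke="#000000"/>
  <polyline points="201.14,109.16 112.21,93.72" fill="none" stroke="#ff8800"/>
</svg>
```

; Generated by LaserGRBL
G21
G90
G0 X240.01 Y72.34
M3 S320
G1 X13.41 Y135.61 F3445
G1 X240.67 Y15.52
G1 X111.81 Y19.98
M5
G0 X69.95 Y133.84
M3 S958
G1 X142.05 Y101.43 F1050
G1 X32.21 Y80.52
G1 X69.95 Y133.84
M5
G0 X201.14 Y41.59
M3 S320
G1 X112.21 Y57.03 F3445
M5
G0 X0.00 Y0.00

1 u = 1 mm; y_m = 150.75 − y.

[1] `<polyline>` open polyline, #ff8800→engrave S320 F3445: (240.01,72.34) → (13.41,135.61) → (240.67,15.52) → (111.81,19.98)

[2] `<polygon>` closed polygon, #000000→cut S958 F1050: (69.95,133.84) → (142.05,101.43) → (32.21,80.52) → (69.95,133.84) (closed)

[3] `<polyline>` line segment, #ff8800→engrave S320 F3445: (201.14,41.59) → (112.21,57.03)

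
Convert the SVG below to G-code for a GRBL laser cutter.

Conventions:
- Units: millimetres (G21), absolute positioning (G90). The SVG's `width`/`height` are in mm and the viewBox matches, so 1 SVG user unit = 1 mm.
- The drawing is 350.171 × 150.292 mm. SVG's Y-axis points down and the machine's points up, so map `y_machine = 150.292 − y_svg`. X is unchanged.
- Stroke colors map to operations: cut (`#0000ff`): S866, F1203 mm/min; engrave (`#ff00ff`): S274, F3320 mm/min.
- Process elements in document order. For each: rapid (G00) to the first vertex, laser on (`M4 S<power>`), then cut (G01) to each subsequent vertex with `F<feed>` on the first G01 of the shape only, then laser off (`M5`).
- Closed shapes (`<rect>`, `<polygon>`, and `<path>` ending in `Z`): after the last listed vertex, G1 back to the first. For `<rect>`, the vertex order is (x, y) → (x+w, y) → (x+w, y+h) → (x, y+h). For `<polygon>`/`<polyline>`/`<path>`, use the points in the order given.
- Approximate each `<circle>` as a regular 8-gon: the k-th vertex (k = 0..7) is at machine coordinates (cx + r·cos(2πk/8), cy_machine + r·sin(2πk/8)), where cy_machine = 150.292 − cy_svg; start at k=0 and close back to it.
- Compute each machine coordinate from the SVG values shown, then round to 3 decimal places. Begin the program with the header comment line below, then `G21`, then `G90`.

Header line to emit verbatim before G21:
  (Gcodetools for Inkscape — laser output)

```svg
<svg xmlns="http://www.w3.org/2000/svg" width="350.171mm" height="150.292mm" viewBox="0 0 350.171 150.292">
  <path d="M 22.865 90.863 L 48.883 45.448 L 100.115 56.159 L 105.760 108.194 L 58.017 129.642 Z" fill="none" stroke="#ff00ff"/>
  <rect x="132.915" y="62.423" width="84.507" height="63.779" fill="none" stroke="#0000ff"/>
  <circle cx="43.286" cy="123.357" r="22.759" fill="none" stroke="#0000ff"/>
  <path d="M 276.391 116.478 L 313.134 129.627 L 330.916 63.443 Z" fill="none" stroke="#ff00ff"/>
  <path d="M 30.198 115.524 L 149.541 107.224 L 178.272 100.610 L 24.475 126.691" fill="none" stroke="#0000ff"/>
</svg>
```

viewBox `0 0 350.171 150.292` with mm width/height → 1 unit = 1 mm. Flip: y_m = 150.292 − y_svg.

**Shape 1** — `<path>` regular polygon, stroke `#ff00ff` → engrave (S274, F3320). Machine vertices: (22.865,59.429) → (48.883,104.844) → (100.115,94.133) → (105.760,42.098) → (58.017,20.650) → (22.865,59.429). Closed: final G1 returns to the first vertex.

**Shape 2** — `<rect>` rectangle, stroke `#0000ff` → cut (S866, F1203). Machine vertices: (132.915,87.869) → (217.422,87.869) → (217.422,24.090) → (132.915,24.090) → (132.915,87.869). Closed: final G1 returns to the first vertex.

**Shape 3** — `<circle>` circle, stroke `#0000ff` → cut (S866, F1203). Machine vertices: (66.045,26.935) → (59.379,43.028) → (43.286,49.694) → (27.193,43.028) → (20.527,26.935) → (27.193,10.842) → (43.286,4.176) → (59.379,10.842) → (66.045,26.935). Closed: final G1 returns to the first vertex.

**Shape 4** — `<path>` closed polygon, stroke `#ff00ff` → engrave (S274, F3320). Machine vertices: (276.391,33.814) → (313.134,20.665) → (330.916,86.849) → (276.391,33.814). Closed: final G1 returns to the first vertex.

**Shape 5** — `<path>` open polyline, stroke `#0000ff` → cut (S866, F1203). Machine vertices: (30.198,34.768) → (149.541,43.068) → (178.272,49.682) → (24.475,23.601). Open path.

(Gcodetools for Inkscape — laser output)
G21
G90
G00 X22.865 Y59.429
M4 S274
G01 X48.883 Y104.844 F3320
G01 X100.115 Y94.133
G01 X105.760 Y42.098
G01 X58.017 Y20.650
G01 X22.865 Y59.429
M5
G00 X132.915 Y87.869
M4 S866
G01 X217.422 Y87.869 F1203
G01 X217.422 Y24.090
G01 X132.915 Y24.090
G01 X132.915 Y87.869
M5
G00 X66.045 Y26.935
M4 S866
G01 X59.379 Y43.028 F1203
G01 X43.286 Y49.694
G01 X27.193 Y43.028
G01 X20.527 Y26.935
G01 X27.193 Y10.842
G01 X43.286 Y4.176
G01 X59.379 Y10.842
G01 X66.045 Y26.935
M5
G00 X276.391 Y33.814
M4 S274
G01 X313.134 Y20.665 F3320
G01 X330.916 Y86.849
G01 X276.391 Y33.814
M5
G00 X30.198 Y34.768
M4 S866
G01 X149.541 Y43.068 F1203
G01 X178.272 Y49.682
G01 X24.475 Y23.601
M5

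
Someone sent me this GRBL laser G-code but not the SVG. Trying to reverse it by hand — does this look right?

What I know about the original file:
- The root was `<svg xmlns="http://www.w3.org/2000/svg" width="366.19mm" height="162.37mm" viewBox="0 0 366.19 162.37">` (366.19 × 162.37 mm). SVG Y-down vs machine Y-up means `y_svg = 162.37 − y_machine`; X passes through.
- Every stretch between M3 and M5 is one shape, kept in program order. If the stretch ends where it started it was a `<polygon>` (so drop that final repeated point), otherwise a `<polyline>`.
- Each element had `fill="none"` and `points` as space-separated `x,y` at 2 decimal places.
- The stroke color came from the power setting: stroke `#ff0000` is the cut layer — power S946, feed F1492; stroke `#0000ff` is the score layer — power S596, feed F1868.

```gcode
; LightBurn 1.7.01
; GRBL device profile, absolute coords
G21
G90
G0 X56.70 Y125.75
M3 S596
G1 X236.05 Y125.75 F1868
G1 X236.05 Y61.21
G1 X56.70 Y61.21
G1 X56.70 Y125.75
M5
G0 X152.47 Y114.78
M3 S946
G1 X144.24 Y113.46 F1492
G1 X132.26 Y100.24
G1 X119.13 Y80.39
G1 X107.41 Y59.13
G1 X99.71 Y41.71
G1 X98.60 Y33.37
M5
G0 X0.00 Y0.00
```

Each laser-on run becomes one SVG element. Flip Y back into SVG space with y_svg = 162.37 − y_machine.

Run 1: power S596 maps to stroke `#0000ff` (score). The run returns to its start, so emit a `<polygon>` with points (Y-flipped): 56.70,36.62 236.05,36.62 236.05,101.16 56.70,101.16.

Run 2: S946 ⇒ cut layer `#ff0000`. The run is open, so emit a `<polyline>` with points (Y-flipped): 152.47,47.59 144.24,48.91 132.26,62.13 119.13,81.98 107.41,103.24 99.71,120.66 98.60,129.00.

<svg xmlns="http://www.w3.org/2000/svg" width="366.19mm" height="162.37mm" viewBox="0 0 366.19 162.37">
  <polygon points="56.70,36.62 236.05,36.62 236.05,101.16 56.70,101.16" fill="none" stroke="#0000ff"/>
  <polyline points="152.47,47.59 144.24,48.91 132.26,62.13 119.13,81.98 107.41,103.24 99.71,120.66 98.60,129.00" fill="none" stroke="#ff0000"/>
</svg>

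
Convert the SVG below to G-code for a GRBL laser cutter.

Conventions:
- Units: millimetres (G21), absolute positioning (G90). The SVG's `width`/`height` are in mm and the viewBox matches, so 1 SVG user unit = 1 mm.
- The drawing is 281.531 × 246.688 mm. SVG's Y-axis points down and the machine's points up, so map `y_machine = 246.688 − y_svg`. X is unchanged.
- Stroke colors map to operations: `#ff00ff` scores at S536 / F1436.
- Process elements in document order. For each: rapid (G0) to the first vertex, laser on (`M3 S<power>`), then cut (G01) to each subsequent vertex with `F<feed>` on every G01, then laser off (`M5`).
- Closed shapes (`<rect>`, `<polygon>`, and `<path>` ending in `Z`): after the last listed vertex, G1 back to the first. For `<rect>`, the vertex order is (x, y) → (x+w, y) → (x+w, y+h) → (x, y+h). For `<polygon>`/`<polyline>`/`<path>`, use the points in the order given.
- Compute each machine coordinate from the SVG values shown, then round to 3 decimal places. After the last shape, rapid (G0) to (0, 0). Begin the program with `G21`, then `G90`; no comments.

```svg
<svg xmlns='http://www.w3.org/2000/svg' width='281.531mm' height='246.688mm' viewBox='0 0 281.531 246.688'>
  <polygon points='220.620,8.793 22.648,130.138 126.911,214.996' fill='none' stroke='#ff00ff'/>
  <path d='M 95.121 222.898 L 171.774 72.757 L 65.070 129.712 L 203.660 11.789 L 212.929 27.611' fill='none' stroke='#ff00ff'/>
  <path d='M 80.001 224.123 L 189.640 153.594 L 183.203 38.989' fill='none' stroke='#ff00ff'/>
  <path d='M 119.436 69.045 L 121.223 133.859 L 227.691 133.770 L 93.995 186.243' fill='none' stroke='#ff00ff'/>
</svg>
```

viewBox `0 0 281.531 246.688` with mm width/height → 1 unit = 1 mm. Flip: y_m = 246.688 − y_svg.

**Shape 1** — `<polygon>` closed polygon, stroke `#ff00ff` → score (S536, F1436). Machine vertices: (220.620,237.895) → (22.648,116.550) → (126.911,31.692) → (220.620,237.895). Closed: final G1 returns to the first vertex.

**Shape 2** — `<path>` open polyline, stroke `#ff00ff` → score (S536, F1436). Machine vertices: (95.121,23.790) → (171.774,173.931) → (65.070,116.976) → (203.660,234.899) → (212.929,219.077). Open path.

**Shape 3** — `<path>` open polyline, stroke `#ff00ff` → score (S536, F1436). Machine vertices: (80.001,22.565) → (189.640,93.094) → (183.203,207.699). Open path.

**Shape 4** — `<path>` open polyline, stroke `#ff00ff` → score (S536, F1436). Machine vertices: (119.436,177.643) → (121.223,112.829) → (227.691,112.918) → (93.995,60.445). Open path.

G21
G90
G0 X220.620 Y237.895
M3 S536
G01 X22.648 Y116.550 F1436
G01 X126.911 Y31.692 F1436
G01 X220.620 Y237.895 F1436
M5
G0 X95.121 Y23.790
M3 S536
G01 X171.774 Y173.931 F1436
G01 X65.070 Y116.976 F1436
G01 X203.660 Y234.899 F1436
G01 X212.929 Y219.077 F1436
M5
G0 X80.001 Y22.565
M3 S536
G01 X189.640 Y93.094 F1436
G01 X183.203 Y207.699 F1436
M5
G0 X119.436 Y177.643
M3 S536
G01 X121.223 Y112.829 F1436
G01 X227.691 Y112.918 F1436
G01 X93.995 Y60.445 F1436
M5
G0 X0.000 Y0.000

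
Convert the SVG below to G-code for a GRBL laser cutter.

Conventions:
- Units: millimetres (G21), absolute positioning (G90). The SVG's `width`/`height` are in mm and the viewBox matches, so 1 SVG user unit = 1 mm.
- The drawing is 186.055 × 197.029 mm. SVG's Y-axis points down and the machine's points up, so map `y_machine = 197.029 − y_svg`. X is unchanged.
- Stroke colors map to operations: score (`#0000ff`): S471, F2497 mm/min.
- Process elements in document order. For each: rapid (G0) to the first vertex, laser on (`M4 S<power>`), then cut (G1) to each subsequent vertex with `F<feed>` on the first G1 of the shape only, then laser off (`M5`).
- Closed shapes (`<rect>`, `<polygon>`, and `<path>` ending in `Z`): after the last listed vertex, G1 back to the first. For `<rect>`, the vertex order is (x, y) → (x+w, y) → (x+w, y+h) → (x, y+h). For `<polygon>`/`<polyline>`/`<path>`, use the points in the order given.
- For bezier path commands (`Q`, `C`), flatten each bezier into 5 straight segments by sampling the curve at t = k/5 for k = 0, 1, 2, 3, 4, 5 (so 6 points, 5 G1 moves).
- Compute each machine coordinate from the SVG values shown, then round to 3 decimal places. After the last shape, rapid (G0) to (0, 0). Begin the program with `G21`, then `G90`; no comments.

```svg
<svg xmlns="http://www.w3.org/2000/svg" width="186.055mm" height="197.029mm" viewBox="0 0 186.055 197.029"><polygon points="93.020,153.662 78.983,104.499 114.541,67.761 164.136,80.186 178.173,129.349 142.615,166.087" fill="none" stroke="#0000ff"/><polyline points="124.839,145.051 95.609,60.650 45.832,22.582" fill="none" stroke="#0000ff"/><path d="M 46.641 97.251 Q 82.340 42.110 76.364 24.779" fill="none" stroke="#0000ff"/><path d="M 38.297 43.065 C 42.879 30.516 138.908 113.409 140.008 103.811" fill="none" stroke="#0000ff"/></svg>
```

viewBox `0 0 186.055 197.029` with mm width/height → 1 unit = 1 mm. Flip: y_m = 197.029 − y_svg.

**Shape 1** — `<polygon>` regular polygon, stroke `#0000ff` → score (S471, F2497). Machine vertices: (93.020,43.367) → (78.983,92.530) → (114.541,129.268) → (164.136,116.843) → (178.173,67.680) → (142.615,30.942) → (93.020,43.367). Closed: final G1 returns to the first vertex.

**Shape 2** — `<polyline>` open polyline, stroke `#0000ff` → score (S471, F2497). Machine vertices: (124.839,51.978) → (95.609,136.379) → (45.832,174.447). Open path.

**Shape 3** — `<path>` quadratic bezier, stroke `#0000ff` → score (S471, F2497). Control points (SVG): P0=(46.641,97.251), P1=(82.340,42.110), P2=(76.364,24.779); sampled at t=k/5. Machine vertices: (46.641,99.778) → (59.254,120.322) → (68.532,137.841) → (74.477,152.336) → (77.087,163.805) → (76.364,172.250). Open path.

**Shape 4** — `<path>` cubic bezier, stroke `#0000ff` → score (S471, F2497). Control points (SVG): P0=(38.297,43.065), P1=(42.879,30.516), P2=(138.908,113.409), P3=(140.008,103.811); sampled at t=k/5. Machine vertices: (38.297,153.964) → (50.529,151.544) → (75.762,135.238) → (105.050,114.068) → (129.448,97.055) → (140.008,93.218). Open path.

G21
G90
G0 X93.020 Y43.367
M4 S471
G1 X78.983 Y92.530 F2497
G1 X114.541 Y129.268
G1 X164.136 Y116.843
G1 X178.173 Y67.680
G1 X142.615 Y30.942
G1 X93.020 Y43.367
M5
G0 X124.839 Y51.978
M4 S471
G1 X95.609 Y136.379 F2497
G1 X45.832 Y174.447
M5
G0 X46.641 Y99.778
M4 S471
G1 X59.254 Y120.322 F2497
G1 X68.532 Y137.841
G1 X74.477 Y152.336
G1 X77.087 Y163.805
G1 X76.364 Y172.250
M5
G0 X38.297 Y153.964
M4 S471
G1 X50.529 Y151.544 F2497
G1 X75.762 Y135.238
G1 X105.050 Y114.068
G1 X129.448 Y97.055
G1 X140.008 Y93.218
M5
G0 X0.000 Y0.000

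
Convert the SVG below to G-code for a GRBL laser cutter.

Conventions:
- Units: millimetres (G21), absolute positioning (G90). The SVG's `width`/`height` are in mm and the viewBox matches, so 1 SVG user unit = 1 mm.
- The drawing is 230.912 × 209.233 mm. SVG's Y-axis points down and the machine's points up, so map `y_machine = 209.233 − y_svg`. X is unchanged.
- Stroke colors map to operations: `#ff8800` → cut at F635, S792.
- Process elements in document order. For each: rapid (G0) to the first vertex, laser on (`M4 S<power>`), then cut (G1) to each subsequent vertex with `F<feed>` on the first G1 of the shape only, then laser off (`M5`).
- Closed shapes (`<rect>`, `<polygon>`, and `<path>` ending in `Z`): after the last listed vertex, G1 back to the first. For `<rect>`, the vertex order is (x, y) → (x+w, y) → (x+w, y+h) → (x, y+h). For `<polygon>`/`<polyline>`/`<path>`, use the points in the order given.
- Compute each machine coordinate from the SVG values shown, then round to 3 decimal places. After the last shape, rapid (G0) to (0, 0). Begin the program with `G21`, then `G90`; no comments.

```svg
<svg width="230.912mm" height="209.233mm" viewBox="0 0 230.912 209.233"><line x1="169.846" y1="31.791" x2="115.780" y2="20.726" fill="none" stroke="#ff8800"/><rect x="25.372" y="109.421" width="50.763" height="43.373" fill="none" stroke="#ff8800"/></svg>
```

1 u = 1 mm; y_m = 209.233 − y.

[1] `<line>` line segment, #ff8800→cut S792 F635: (169.846,177.442) → (115.780,188.507)

[2] `<rect>` rectangle, #ff8800→cut S792 F635: (25.372,99.812) → (76.135,99.812) → (76.135,56.439) → (25.372,56.439) → (25.372,99.812) (closed)

G21
G90
G0 X169.846 Y177.442
M4 S792
G1 X115.780 Y188.507 F635
M5
G0 X25.372 Y99.812
M4 S792
G1 X76.135 Y99.812 F635
G1 X76.135 Y56.439
G1 X25.372 Y56.439
G1 X25.372 Y99.812
M5
G0 X0.000 Y0.000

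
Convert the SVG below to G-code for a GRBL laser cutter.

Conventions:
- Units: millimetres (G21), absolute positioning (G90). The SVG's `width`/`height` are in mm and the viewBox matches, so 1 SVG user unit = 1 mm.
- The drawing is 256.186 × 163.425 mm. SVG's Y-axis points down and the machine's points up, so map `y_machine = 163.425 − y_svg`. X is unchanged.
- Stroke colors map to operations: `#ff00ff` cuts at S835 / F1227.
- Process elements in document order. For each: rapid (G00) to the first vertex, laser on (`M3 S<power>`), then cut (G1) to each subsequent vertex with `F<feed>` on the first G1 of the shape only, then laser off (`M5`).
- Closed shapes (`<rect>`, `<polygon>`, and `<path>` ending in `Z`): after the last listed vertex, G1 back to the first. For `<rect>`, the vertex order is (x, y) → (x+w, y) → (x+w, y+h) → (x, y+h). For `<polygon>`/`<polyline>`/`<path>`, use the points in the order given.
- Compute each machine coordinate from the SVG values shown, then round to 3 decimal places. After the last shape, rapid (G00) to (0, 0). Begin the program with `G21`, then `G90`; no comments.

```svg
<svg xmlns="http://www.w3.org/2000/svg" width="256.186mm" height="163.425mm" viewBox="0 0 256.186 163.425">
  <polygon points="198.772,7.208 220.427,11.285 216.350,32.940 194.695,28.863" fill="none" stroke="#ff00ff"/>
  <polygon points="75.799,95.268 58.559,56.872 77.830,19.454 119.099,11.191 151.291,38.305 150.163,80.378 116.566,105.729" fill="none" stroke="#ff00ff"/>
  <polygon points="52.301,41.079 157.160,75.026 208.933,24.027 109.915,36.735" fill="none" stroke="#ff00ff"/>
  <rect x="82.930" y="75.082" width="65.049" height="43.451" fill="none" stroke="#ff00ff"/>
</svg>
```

G21
G90
G00 X198.772 Y156.217
M3 S835
G1 X220.427 Y152.140 F1227
G1 X216.350 Y130.485
G1 X194.695 Y134.562
G1 X198.772 Y156.217
M5
G00 X75.799 Y68.157
M3 S835
G1 X58.559 Y106.553 F1227
G1 X77.830 Y143.971
G1 X119.099 Y152.234
G1 X151.291 Y125.120
G1 X150.163 Y83.047
G1 X116.566 Y57.696
G1 X75.799 Y68.157
M5
G00 X52.301 Y122.346
M3 S835
G1 X157.160 Y88.399 F1227
G1 X208.933 Y139.398
G1 X109.915 Y126.690
G1 X52.301 Y122.346
M5
G00 X82.930 Y88.343
M3 S835
G1 X147.979 Y88.343 F1227
G1 X147.979 Y44.892
G1 X82.930 Y44.892
G1 X82.930 Y88.343
M5
G00 X0.000 Y0.000

viewBox `0 0 256.186 163.425` with mm width/height → 1 unit = 1 mm. Flip: y_m = 163.425 − y_svg.

**Shape 1** — `<polygon>` regular polygon, stroke `#ff00ff` → cut (S835, F1227). Machine vertices: (198.772,156.217) → (220.427,152.140) → (216.350,130.485) → (194.695,134.562) → (198.772,156.217). Closed: final G1 returns to the first vertex.

**Shape 2** — `<polygon>` regular polygon, stroke `#ff00ff` → cut (S835, F1227). Machine vertices: (75.799,68.157) → (58.559,106.553) → (77.830,143.971) → (119.099,152.234) → (151.291,125.120) → (150.163,83.047) → (116.566,57.696) → (75.799,68.157). Closed: final G1 returns to the first vertex.

**Shape 3** — `<polygon>` closed polygon, stroke `#ff00ff` → cut (S835, F1227). Machine vertices: (52.301,122.346) → (157.160,88.399) → (208.933,139.398) → (109.915,126.690) → (52.301,122.346). Closed: final G1 returns to the first vertex.

**Shape 4** — `<rect>` rectangle, stroke `#ff00ff` → cut (S835, F1227). Machine vertices: (82.930,88.343) → (147.979,88.343) → (147.979,44.892) → (82.930,44.892) → (82.930,88.343). Closed: final G1 returns to the first vertex.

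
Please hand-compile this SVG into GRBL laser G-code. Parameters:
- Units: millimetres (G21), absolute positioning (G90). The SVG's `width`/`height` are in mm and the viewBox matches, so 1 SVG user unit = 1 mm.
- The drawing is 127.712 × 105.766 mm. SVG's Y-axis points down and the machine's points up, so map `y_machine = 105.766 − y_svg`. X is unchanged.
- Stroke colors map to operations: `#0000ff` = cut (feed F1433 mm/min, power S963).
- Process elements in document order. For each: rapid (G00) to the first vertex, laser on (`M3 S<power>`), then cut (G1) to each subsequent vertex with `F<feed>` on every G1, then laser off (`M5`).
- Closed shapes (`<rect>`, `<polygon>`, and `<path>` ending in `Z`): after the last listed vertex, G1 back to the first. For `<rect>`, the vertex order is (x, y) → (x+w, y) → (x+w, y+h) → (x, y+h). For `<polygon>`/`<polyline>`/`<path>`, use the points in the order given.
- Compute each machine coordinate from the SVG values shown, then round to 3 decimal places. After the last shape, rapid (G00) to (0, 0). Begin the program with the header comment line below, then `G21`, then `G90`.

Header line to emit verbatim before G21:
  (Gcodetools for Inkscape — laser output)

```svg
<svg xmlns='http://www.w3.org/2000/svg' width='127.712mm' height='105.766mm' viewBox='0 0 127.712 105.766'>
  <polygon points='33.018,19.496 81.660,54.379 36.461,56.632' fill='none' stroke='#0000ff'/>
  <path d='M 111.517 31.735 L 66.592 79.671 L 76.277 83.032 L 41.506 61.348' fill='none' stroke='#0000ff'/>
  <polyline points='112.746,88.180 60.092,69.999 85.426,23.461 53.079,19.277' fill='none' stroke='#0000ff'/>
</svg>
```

viewBox `0 0 127.712 105.766` with mm width/height → 1 unit = 1 mm. Flip: y_m = 105.766 − y_svg.

**Shape 1** — `<polygon>` closed polygon, stroke `#0000ff` → cut (S963, F1433). Machine vertices: (33.018,86.270) → (81.660,51.387) → (36.461,49.134) → (33.018,86.270). Closed: final G1 returns to the first vertex.

**Shape 2** — `<path>` open polyline, stroke `#0000ff` → cut (S963, F1433). Machine vertices: (111.517,74.031) → (66.592,26.095) → (76.277,22.734) → (41.506,44.418). Open path.

**Shape 3** — `<polyline>` open polyline, stroke `#0000ff` → cut (S963, F1433). Machine vertices: (112.746,17.586) → (60.092,35.767) → (85.426,82.305) → (53.079,86.489). Open path.

(Gcodetools for Inkscape — laser output)
G21
G90
G00 X33.018 Y86.270
M3 S963
G1 X81.660 Y51.387 F1433
G1 X36.461 Y49.134 F1433
G1 X33.018 Y86.270 F1433
M5
G00 X111.517 Y74.031
M3 S963
G1 X66.592 Y26.095 F1433
G1 X76.277 Y22.734 F1433
G1 X41.506 Y44.418 F1433
M5
G00 X112.746 Y17.586
M3 S963
G1 X60.092 Y35.767 F1433
G1 X85.426 Y82.305 F1433
G1 X53.079 Y86.489 F1433
M5
G00 X0.000 Y0.000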